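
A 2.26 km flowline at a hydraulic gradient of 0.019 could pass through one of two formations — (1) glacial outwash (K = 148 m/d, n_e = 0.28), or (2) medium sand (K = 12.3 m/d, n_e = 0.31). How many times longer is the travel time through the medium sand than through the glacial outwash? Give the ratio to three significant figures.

13.3

Unit 1 (glacial outwash): v = 148×0.019/0.28 = 10.04 m/d, t = 2260/10.04 = 225.0 d
Unit 2 (medium sand): v = 12.3×0.019/0.31 = 0.7539 m/d, t = 2260/0.7539 = 2998 d
t(medium sand) / t(glacial outwash) = 2998/225.0 = 13.3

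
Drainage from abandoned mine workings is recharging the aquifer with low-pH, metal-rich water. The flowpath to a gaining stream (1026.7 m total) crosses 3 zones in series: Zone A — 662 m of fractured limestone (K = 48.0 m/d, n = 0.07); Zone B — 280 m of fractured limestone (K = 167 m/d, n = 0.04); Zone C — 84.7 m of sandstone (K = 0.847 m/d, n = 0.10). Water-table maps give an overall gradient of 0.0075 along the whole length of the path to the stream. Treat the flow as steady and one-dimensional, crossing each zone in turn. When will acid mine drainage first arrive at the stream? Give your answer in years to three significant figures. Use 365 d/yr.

Steady 1-D flow in series ⇒ the Darcy flux q is identical in every zone and the zone head losses add (resistances L/K in series).
Σ(L/K) = 662/48.0 + 280/167 + 84.7/0.847 = 13.79 + 1.677 + 100.0 = 115.5 d
K_eq = L_total / Σ(L/K) = 1026.7 / 115.5 = 8.892 m/d
q = K_eq · i = 8.892 × 0.0075 = 0.06669 m/d (same in every zone)
Zone A: v = q/n = 0.06669/0.07 = 0.9527 m/d → t_A = 662/0.9527 = 694.9 d
Zone B: v = q/n = 0.06669/0.04 = 1.667 m/d → t_B = 280/1.667 = 167.9 d
Zone C: v = q/n = 0.06669/0.10 = 0.6669 m/d → t_C = 84.7/0.6669 = 127.0 d
Total t = 694.9 + 167.9 + 127.0 = 989.8 d
   = 989.8 / 365 = 2.71 yr

2.71 years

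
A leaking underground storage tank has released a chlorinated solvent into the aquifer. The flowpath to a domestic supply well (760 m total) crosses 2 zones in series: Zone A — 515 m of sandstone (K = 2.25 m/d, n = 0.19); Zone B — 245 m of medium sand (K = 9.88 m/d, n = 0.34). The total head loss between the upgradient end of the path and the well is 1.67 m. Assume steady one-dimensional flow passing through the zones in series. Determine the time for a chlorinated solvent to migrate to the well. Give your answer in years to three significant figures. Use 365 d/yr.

75.4 years

Continuity: the same q passes through each zone, so ΔH = q·Σ(L_j/K_j) — the zones act as resistances in series.
Σ(L/K) = 515/2.25 + 245/9.88 = 228.9 + 24.80 = 253.7 d
q = ΔH / Σ(L/K) = 1.67 / 253.7 = 0.006583 m/d (same in every zone)
Zone A: v = q/n = 0.006583/0.19 = 0.03465 m/d → t_A = 515/0.03465 = 14860 d
Zone B: v = q/n = 0.006583/0.34 = 0.01936 m/d → t_B = 245/0.01936 = 12650 d
Total t = 14860 + 12650 = 27520 d
   = 27520 / 365 = 75.4 yr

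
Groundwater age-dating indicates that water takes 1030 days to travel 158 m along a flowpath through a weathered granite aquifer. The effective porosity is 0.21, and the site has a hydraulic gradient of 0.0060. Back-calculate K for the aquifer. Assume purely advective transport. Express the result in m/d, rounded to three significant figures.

v = L / t = 158 / 1030 = 0.1534 m/d
K = v · n / i = 0.1534 × 0.21 / 0.0060 = 5.37 m/d

5.37 m/d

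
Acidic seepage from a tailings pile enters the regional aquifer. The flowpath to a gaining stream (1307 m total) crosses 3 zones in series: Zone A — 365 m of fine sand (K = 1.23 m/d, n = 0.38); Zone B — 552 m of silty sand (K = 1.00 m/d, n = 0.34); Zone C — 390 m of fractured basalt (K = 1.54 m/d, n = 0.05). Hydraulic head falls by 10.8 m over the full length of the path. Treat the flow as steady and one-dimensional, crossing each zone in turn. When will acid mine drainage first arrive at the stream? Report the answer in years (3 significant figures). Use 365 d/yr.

Continuity: the same q passes through each zone, so ΔH = q·Σ(L_j/K_j) — the zones act as resistances in series.
Σ(L/K) = 365/1.23 + 552/1.00 + 390/1.54 = 296.7 + 552.0 + 253.2 = 1102 d
q = ΔH / Σ(L/K) = 10.8 / 1102 = 0.009800 m/d (same in every zone)
Zone A: v = q/n = 0.009800/0.38 = 0.02579 m/d → t_A = 365/0.02579 = 14150 d
Zone B: v = q/n = 0.009800/0.34 = 0.02882 m/d → t_B = 552/0.02882 = 19150 d
Zone C: v = q/n = 0.009800/0.05 = 0.1960 m/d → t_C = 390/0.1960 = 1990 d
Total t = 14150 + 19150 + 1990 = 35290 d
   = 35290 / 365 = 96.7 yr

96.7 years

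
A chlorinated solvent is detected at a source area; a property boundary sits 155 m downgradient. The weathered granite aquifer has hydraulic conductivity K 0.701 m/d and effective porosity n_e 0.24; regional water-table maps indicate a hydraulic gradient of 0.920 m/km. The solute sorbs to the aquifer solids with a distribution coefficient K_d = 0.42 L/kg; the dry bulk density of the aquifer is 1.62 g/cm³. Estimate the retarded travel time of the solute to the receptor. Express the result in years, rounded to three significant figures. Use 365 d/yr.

606 years

Darcy flux q = K·i = 0.701 × 9.2e-4 = 6.449e-4 m/d
v = Ki/n = 0.701·9.2e-4/0.24 = 0.002687 m/d
Retardation R = 1 + ρ_b·K_d/n = 1 + 1.62×0.42/0.24 = 3.835
Contaminant velocity v_c = v/R = 0.002687/3.835 = 7.007e-4 m/d
t = L/v_c = 155/7.007e-4 = 221200 d
   = 221200/365 = 606 yr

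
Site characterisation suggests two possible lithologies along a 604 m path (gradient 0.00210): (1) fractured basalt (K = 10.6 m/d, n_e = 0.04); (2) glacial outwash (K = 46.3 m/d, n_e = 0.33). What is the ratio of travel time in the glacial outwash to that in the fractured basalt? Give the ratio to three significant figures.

1.89

Unit 1 (fractured basalt): v = 10.6×0.0021/0.04 = 0.5565 m/d, t = 604/0.5565 = 1085 d
Unit 2 (glacial outwash): v = 46.3×0.0021/0.33 = 0.2946 m/d, t = 604/0.2946 = 2050 d
t(glacial outwash) / t(fractured basalt) = 2050/1085 = 1.89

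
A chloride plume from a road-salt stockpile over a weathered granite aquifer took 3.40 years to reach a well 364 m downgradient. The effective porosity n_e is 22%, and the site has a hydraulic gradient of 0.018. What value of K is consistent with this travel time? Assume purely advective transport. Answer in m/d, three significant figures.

t = 3.40 years = 1241 d
v = L / t = 364 / 1241 = 0.2933 m/d
K = v · n / i = 0.2933 × 0.22 / 0.018 = 3.58 m/d

3.58 m/d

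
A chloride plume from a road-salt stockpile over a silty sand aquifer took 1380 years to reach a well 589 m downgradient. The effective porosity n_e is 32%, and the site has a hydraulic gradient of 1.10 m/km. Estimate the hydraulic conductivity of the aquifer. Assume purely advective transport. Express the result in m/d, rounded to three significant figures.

0.340 m/d

t = 1380 years = 503700 d
v = L / t = 589 / 503700 = 0.001169 m/d
K = v · n / i = 0.001169 × 0.32 / 0.0011 = 0.340 m/d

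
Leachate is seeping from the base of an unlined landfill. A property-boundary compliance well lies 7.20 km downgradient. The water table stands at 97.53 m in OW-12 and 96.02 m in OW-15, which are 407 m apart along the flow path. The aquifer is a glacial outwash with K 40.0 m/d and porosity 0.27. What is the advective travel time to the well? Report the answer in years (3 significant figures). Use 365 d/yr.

Hydraulic gradient i = (97.53 − 96.02) / 407 = 1.51 / 407 = 0.003710
q = Ki = 40.0 × 0.003710 = 0.1484 m/d
v_s = q/n_e = 0.1484/0.27 = 0.5496 m/d
L = 7.20 km = 7200 m
t = L / v = 7200 / 0.5496 = 13100 d
   = 13100 / 365 = 35.9 yr

35.9 years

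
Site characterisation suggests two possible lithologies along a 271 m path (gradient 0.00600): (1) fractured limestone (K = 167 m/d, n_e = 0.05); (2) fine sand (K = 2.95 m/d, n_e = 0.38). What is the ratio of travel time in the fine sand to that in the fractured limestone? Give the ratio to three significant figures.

430

Unit 1 (fractured limestone): v = 167×0.0060/0.05 = 20.04 m/d, t = 271/20.04 = 13.52 d
Unit 2 (fine sand): v = 2.95×0.0060/0.38 = 0.04658 m/d, t = 271/0.04658 = 5818 d
t(fine sand) / t(fractured limestone) = 5818/13.52 = 430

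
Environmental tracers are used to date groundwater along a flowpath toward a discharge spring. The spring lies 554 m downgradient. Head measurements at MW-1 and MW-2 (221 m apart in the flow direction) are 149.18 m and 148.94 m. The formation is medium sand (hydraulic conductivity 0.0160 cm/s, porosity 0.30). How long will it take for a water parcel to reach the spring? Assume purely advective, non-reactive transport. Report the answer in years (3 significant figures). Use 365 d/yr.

Hydraulic gradient i = (149.18 − 148.94) / 221 = 0.24 / 221 = 0.001086
K = 0.0160 cm/s × 864 = 13.82 m/d
Specific discharge q = 13.82 × 0.001086 = 0.01501 m/d
v_s = q/n_e = 0.01501/0.30 = 0.05004 m/d
t = L / v = 554 / 0.05004 = 11070 d
   = 11070 / 365 = 30.3 yr

30.3 years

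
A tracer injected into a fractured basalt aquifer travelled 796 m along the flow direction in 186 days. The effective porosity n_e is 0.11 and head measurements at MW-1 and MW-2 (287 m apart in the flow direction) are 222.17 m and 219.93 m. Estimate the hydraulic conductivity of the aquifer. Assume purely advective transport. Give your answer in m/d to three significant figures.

Hydraulic gradient i = (222.17 − 219.93) / 287 = 2.24 / 287 = 0.007805
v = L / t = 796 / 186 = 4.280 m/d
K = v · n / i = 4.280 × 0.11 / 0.007805 = 60.3 m/d

60.3 m/d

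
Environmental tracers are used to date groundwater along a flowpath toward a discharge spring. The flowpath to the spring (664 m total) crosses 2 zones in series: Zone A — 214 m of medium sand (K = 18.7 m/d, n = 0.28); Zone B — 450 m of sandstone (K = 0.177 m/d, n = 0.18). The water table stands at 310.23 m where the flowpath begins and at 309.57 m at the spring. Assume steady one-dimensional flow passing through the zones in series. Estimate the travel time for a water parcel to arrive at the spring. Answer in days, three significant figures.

545000 days

Total head drop ΔH = 310.23 − 309.57 = 0.66 m
Continuity: the same q passes through each zone, so ΔH = q·Σ(L_j/K_j) — the zones act as resistances in series.
Σ(L/K) = 214/18.7 + 450/0.177 = 11.44 + 2542 = 2554 d
q = ΔH / Σ(L/K) = 0.66 / 2554 = 2.584e-4 m/d (same in every zone)
Zone A: v = q/n = 2.584e-4/0.28 = 9.230e-4 m/d → t_A = 214/9.230e-4 = 231900 d
Zone B: v = q/n = 2.584e-4/0.18 = 0.001436 m/d → t_B = 450/0.001436 = 313400 d
Total t = 231900 + 313400 = 545300 d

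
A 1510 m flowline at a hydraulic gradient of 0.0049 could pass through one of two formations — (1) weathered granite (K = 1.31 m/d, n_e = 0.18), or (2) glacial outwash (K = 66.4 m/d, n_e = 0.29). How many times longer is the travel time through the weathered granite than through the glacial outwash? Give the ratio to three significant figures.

Unit 1 (weathered granite): v = 1.31×0.0049/0.18 = 0.03566 m/d, t = 1510/0.03566 = 42340 d
Unit 2 (glacial outwash): v = 66.4×0.0049/0.29 = 1.122 m/d, t = 1510/1.122 = 1346 d
t(weathered granite) / t(glacial outwash) = 42340/1346 = 31.5

31.5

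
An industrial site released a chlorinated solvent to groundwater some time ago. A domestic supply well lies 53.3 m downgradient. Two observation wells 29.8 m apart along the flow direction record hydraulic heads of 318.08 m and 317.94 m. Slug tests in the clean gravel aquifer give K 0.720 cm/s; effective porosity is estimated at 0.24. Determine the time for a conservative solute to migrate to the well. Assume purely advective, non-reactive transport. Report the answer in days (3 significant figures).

4.38 days

Hydraulic gradient i = (318.08 − 317.94) / 29.8 = 0.14 / 29.8 = 0.004698
K = 0.720 cm/s × 864 = 622.1 m/d
Darcy flux q = K·i = 622.1 × 0.004698 = 2.923 m/d
Average linear velocity = 2.923 / 0.24 = 12.18 m/d
t = L / v = 53.3 / 12.18 = 4.377 d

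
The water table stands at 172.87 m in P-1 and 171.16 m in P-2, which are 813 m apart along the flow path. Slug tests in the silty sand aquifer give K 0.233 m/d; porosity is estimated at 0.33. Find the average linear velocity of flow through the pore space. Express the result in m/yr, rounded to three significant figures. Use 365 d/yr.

Hydraulic gradient i = (172.87 − 171.16) / 813 = 1.71 / 813 = 0.002103
Darcy flux q = K·i = 0.233 × 0.002103 = 4.901e-4 m/d
v_s = q/n_e = 4.901e-4/0.33 = 0.001485 m/d
   = 0.001485 × 365 = 0.542 m/yr

0.542 m/yr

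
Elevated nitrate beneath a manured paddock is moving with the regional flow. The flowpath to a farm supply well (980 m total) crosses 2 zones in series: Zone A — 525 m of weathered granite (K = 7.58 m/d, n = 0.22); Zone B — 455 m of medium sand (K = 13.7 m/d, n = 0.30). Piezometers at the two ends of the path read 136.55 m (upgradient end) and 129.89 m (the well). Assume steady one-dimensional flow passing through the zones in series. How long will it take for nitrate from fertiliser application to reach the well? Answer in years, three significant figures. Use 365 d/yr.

10.6 years

Total head drop ΔH = 136.55 − 129.89 = 6.66 m
Steady 1-D flow in series ⇒ the Darcy flux q is identical in every zone and the zone head losses add (resistances L/K in series).
Σ(L/K) = 525/7.58 + 455/13.7 = 69.26 + 33.21 = 102.5 d
q = ΔH / Σ(L/K) = 6.66 / 102.5 = 0.06499 m/d (same in every zone)
Zone A: v = q/n = 0.06499/0.22 = 0.2954 m/d → t_A = 525/0.2954 = 1777 d
Zone B: v = q/n = 0.06499/0.30 = 0.2166 m/d → t_B = 455/0.2166 = 2100 d
Total t = 1777 + 2100 = 3877 d
   = 3877 / 365 = 10.6 yr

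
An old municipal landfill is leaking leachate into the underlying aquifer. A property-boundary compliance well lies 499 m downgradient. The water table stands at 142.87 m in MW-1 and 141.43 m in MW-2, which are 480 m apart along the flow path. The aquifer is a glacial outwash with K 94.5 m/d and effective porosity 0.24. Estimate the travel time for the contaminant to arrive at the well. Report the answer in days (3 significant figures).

Hydraulic gradient i = (142.87 − 141.43) / 480 = 1.44 / 480 = 0.003000
Specific discharge q = 94.5 × 0.003000 = 0.2835 m/d
v = Ki/n = 94.5·0.003000/0.24 = 1.181 m/d
t = L / v = 499 / 1.181 = 422.4 d

422 days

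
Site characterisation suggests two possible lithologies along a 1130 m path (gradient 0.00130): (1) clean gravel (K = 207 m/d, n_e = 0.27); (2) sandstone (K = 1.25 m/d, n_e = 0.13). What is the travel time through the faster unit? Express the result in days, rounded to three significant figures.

1130 days

Unit 1 (clean gravel): v = 207×0.0013/0.27 = 0.9967 m/d, t = 1130/0.9967 = 1134 d
Unit 2 (sandstone): v = 1.25×0.0013/0.13 = 0.01250 m/d, t = 1130/0.01250 = 90400 d
Faster unit: t = 1130 d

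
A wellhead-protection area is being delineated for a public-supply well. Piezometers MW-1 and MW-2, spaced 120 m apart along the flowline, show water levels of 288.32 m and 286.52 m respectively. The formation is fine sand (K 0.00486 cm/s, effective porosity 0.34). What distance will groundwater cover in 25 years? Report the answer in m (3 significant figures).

Hydraulic gradient i = (288.32 − 286.52) / 120 = 1.80 / 120 = 0.01500
K = 0.00486 cm/s × 864 = 4.199 m/d
Specific discharge q = 4.199 × 0.01500 = 0.06299 m/d
Seepage velocity v = q / n = 0.06299 / 0.34 = 0.1853 m/d
T = 25 yr × 365 = 9125 d
L = v × T = 0.1853 × 9125 = 1690 m

1690 m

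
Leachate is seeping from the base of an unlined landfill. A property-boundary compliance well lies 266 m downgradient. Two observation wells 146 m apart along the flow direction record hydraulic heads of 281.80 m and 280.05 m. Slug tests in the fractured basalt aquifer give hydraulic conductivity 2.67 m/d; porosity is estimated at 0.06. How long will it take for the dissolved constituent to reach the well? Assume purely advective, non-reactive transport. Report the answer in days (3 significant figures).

Hydraulic gradient i = (281.80 − 280.05) / 146 = 1.75 / 146 = 0.01199
Specific discharge q = 2.67 × 0.01199 = 0.03200 m/d
Average linear velocity = 0.03200 / 0.06 = 0.5334 m/d
t = L / v = 266 / 0.5334 = 498.7 d

499 days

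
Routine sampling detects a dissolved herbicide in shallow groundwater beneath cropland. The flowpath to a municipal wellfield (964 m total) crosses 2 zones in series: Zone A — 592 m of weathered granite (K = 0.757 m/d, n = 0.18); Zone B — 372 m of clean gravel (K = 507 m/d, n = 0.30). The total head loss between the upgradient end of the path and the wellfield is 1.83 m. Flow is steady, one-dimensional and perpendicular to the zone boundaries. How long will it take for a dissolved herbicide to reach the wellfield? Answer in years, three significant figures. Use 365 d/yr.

256 years

Steady 1-D flow in series ⇒ the Darcy flux q is identical in every zone and the zone head losses add (resistances L/K in series).
Σ(L/K) = 592/0.757 + 372/507 = 782.0 + 0.7337 = 782.8 d
q = ΔH / Σ(L/K) = 1.83 / 782.8 = 0.002338 m/d (same in every zone)
Zone A: v = q/n = 0.002338/0.18 = 0.01299 m/d → t_A = 592/0.01299 = 45580 d
Zone B: v = q/n = 0.002338/0.30 = 0.007793 m/d → t_B = 372/0.007793 = 47740 d
Total t = 45580 + 47740 = 93320 d
   = 93320 / 365 = 256 yr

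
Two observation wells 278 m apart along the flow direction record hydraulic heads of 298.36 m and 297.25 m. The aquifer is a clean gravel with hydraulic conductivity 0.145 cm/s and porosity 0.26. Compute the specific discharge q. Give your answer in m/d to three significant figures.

0.500 m/d

Hydraulic gradient i = (298.36 − 297.25) / 278 = 1.11 / 278 = 0.003993
K = 0.145 cm/s × 864 = 125.3 m/d
Darcy flux q = K·i = 125.3 × 0.003993 = 0.5002 m/d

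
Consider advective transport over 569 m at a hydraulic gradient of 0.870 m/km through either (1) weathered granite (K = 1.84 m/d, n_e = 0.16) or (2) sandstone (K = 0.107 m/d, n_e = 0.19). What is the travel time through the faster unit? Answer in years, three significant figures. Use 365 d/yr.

Unit 1 (weathered granite): v = 1.84×8.7e-4/0.16 = 0.01001 m/d, t = 569/0.01001 = 56870 d
Unit 2 (sandstone): v = 0.107×8.7e-4/0.19 = 4.899e-4 m/d, t = 569/4.899e-4 = 1.161e6 d
Faster: 56870 d / 365 = 156 yr

156 years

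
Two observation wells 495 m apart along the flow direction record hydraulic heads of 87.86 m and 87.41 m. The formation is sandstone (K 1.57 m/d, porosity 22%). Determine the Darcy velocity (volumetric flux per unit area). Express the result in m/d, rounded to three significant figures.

0.00143 m/d

Hydraulic gradient i = (87.86 − 87.41) / 495 = 0.45 / 495 = 9.091e-4
Darcy flux q = K·i = 1.57 × 9.091e-4 = 0.001427 m/d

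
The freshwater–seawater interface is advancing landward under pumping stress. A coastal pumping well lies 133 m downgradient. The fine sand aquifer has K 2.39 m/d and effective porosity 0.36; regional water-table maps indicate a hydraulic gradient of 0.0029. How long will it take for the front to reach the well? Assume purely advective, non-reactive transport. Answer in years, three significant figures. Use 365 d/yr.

q = Ki = 2.39 × 0.0029 = 0.006931 m/d
v = Ki/n = 2.39·0.0029/0.36 = 0.01925 m/d
t = L / v = 133 / 0.01925 = 6908 d
   = 6908 / 365 = 18.9 yr

18.9 years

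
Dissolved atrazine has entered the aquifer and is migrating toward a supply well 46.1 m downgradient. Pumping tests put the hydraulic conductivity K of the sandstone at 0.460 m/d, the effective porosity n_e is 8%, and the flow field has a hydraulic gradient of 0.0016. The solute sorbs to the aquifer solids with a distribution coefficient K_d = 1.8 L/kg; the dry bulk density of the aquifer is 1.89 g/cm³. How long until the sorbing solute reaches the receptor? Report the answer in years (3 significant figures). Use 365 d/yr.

Darcy flux q = K·i = 0.460 × 0.0016 = 7.360e-4 m/d
Seepage velocity v = q / n = 7.360e-4 / 0.08 = 0.009200 m/d
Retardation R = 1 + ρ_b·K_d/n = 1 + 1.89×1.8/0.08 = 43.53
Contaminant velocity v_c = v/R = 0.009200/43.53 = 2.114e-4 m/d
t = L/v_c = 46.1/2.114e-4 = 218100 d
   = 218100/365 = 598 yr

598 years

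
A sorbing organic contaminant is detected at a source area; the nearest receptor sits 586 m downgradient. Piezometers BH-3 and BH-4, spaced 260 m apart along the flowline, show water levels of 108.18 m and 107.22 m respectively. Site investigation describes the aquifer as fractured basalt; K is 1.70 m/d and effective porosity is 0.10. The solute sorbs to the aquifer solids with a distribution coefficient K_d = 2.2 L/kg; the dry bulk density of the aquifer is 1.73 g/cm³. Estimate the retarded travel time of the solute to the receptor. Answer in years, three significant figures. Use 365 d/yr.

Hydraulic gradient i = (108.18 − 107.22) / 260 = 0.96 / 260 = 0.003692
Specific discharge q = 1.70 × 0.003692 = 0.006277 m/d
Seepage velocity v = q / n = 0.006277 / 0.10 = 0.06277 m/d
Retardation R = 1 + ρ_b·K_d/n = 1 + 1.73×2.2/0.10 = 39.06
Contaminant velocity v_c = v/R = 0.06277/39.06 = 0.001607 m/d
t = L/v_c = 586/0.001607 = 364700 d
   = 364700/365 = 999 yr

999 years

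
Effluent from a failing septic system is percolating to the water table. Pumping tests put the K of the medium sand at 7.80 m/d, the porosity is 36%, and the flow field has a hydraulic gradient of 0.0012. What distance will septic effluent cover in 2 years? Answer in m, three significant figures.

19.0 m

Specific discharge q = 7.80 × 0.0012 = 0.009360 m/d
v_s = q/n_e = 0.009360/0.36 = 0.02600 m/d
T = 2 yr × 365 = 730 d
L = v × T = 0.02600 × 730 = 18.98 m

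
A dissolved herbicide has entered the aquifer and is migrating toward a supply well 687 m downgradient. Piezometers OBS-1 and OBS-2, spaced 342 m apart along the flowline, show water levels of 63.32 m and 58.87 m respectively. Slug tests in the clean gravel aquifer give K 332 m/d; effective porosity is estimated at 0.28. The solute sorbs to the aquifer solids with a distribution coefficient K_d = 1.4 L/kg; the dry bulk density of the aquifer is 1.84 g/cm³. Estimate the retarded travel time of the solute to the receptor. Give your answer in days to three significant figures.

454 days

Hydraulic gradient i = (63.32 − 58.87) / 342 = 4.45 / 342 = 0.01301
Darcy flux q = K·i = 332 × 0.01301 = 4.320 m/d
Seepage velocity v = q / n = 4.320 / 0.28 = 15.43 m/d
Retardation R = 1 + ρ_b·K_d/n = 1 + 1.84×1.4/0.28 = 10.20
Contaminant velocity v_c = v/R = 15.43/10.20 = 1.513 m/d
t = L/v_c = 687/1.513 = 454.2 d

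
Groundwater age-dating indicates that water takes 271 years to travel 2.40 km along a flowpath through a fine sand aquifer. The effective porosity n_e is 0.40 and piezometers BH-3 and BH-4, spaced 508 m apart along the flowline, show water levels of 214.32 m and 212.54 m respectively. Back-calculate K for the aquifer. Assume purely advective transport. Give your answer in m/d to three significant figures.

Hydraulic gradient i = (214.32 − 212.54) / 508 = 1.78 / 508 = 0.003504
t = 271 years = 98920 d
L = 2.40 km = 2400 m
v = L / t = 2400 / 98920 = 0.02426 m/d
K = v · n / i = 0.02426 × 0.40 / 0.003504 = 2.77 m/d

2.77 m/d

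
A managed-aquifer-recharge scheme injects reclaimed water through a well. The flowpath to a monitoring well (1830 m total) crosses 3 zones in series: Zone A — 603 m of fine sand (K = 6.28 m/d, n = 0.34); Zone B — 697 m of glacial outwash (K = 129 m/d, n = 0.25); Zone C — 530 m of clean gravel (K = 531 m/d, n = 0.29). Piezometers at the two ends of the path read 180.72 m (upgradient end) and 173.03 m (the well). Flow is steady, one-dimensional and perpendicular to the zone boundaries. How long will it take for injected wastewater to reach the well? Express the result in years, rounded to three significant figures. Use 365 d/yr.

Total head drop ΔH = 180.72 − 173.03 = 7.69 m
Steady 1-D flow in series ⇒ the Darcy flux q is identical in every zone and the zone head losses add (resistances L/K in series).
Σ(L/K) = 603/6.28 + 697/129 + 530/531 = 96.02 + 5.403 + 0.9981 = 102.4 d
q = ΔH / Σ(L/K) = 7.69 / 102.4 = 0.07508 m/d (same in every zone)
Zone A: v = q/n = 0.07508/0.34 = 0.2208 m/d → t_A = 603/0.2208 = 2731 d
Zone B: v = q/n = 0.07508/0.25 = 0.3003 m/d → t_B = 697/0.3003 = 2321 d
Zone C: v = q/n = 0.07508/0.29 = 0.2589 m/d → t_C = 530/0.2589 = 2047 d
Total t = 2731 + 2321 + 2047 = 7098 d
   = 7098 / 365 = 19.4 yr

19.4 years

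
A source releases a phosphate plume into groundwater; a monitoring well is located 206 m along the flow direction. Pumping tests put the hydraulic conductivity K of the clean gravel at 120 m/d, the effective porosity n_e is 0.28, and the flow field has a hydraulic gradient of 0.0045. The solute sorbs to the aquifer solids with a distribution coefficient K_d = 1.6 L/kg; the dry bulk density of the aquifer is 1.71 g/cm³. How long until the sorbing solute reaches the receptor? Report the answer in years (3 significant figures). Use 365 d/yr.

3.15 years

q = Ki = 120 × 0.0045 = 0.5400 m/d
Seepage velocity v = q / n = 0.5400 / 0.28 = 1.929 m/d
Retardation R = 1 + ρ_b·K_d/n = 1 + 1.71×1.6/0.28 = 10.77
Contaminant velocity v_c = v/R = 1.929/10.77 = 0.1790 m/d
t = L/v_c = 206/0.1790 = 1151 d
   = 1151/365 = 3.15 yr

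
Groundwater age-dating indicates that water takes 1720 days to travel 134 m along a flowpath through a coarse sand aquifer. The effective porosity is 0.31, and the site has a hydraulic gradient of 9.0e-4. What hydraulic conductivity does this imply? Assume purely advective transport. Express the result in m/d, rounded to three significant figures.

v = L / t = 134 / 1720 = 0.07791 m/d
K = v · n / i = 0.07791 × 0.31 / 9.0e-4 = 26.8 m/d

26.8 m/d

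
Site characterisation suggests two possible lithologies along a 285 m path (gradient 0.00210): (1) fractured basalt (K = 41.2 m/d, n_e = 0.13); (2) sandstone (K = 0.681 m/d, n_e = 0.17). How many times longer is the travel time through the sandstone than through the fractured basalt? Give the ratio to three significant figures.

Unit 1 (fractured basalt): v = 41.2×0.0021/0.13 = 0.6655 m/d, t = 285/0.6655 = 428.2 d
Unit 2 (sandstone): v = 0.681×0.0021/0.17 = 0.008412 m/d, t = 285/0.008412 = 33880 d
t(sandstone) / t(fractured basalt) = 33880/428.2 = 79.1

79.1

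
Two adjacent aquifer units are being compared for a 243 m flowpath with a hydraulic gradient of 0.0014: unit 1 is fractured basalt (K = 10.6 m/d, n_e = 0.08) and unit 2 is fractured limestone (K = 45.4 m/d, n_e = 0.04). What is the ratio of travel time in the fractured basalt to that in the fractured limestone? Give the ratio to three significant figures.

8.57

Unit 1 (fractured basalt): v = 10.6×0.0014/0.08 = 0.1855 m/d, t = 243/0.1855 = 1310 d
Unit 2 (fractured limestone): v = 45.4×0.0014/0.04 = 1.589 m/d, t = 243/1.589 = 152.9 d
t(fractured basalt) / t(fractured limestone) = 1310/152.9 = 8.57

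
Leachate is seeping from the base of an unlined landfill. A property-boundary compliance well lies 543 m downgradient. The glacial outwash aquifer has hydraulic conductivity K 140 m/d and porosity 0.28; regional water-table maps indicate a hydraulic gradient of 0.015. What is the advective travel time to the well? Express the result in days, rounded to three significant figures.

q = Ki = 140 × 0.015 = 2.100 m/d
v = Ki/n = 140·0.015/0.28 = 7.500 m/d
t = L / v = 543 / 7.500 = 72.40 d

72.4 days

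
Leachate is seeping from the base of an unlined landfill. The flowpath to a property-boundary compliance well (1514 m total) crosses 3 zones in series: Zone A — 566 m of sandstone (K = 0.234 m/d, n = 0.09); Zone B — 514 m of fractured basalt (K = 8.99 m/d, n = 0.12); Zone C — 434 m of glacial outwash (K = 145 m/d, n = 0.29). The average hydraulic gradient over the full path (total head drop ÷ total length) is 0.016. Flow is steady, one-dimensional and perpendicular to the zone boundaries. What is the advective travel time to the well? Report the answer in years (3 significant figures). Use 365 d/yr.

For zones in series the flux q is common to all zones; the equivalent conductivity is the harmonic (thickness-weighted) mean, K_eq = L_total / Σ(L_j/K_j).
Σ(L/K) = 566/0.234 + 514/8.99 + 434/145 = 2419 + 57.17 + 2.993 = 2479 d
K_eq = L_total / Σ(L/K) = 1514 / 2479 = 0.6107 m/d
q = K_eq · i = 0.6107 × 0.016 = 0.009772 m/d (same in every zone)
Zone A: v = q/n = 0.009772/0.09 = 0.1086 m/d → t_A = 566/0.1086 = 5213 d
Zone B: v = q/n = 0.009772/0.12 = 0.08143 m/d → t_B = 514/0.08143 = 6312 d
Zone C: v = q/n = 0.009772/0.29 = 0.03370 m/d → t_C = 434/0.03370 = 12880 d
Total t = 5213 + 6312 + 12880 = 24400 d
   = 24400 / 365 = 66.9 yr

66.9 years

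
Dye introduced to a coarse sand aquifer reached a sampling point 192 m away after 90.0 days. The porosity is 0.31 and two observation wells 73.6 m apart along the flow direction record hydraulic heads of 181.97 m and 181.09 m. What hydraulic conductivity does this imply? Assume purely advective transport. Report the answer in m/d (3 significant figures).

55.3 m/d

Hydraulic gradient i = (181.97 − 181.09) / 73.6 = 0.88 / 73.6 = 0.01196
v = L / t = 192 / 90.0 = 2.133 m/d
K = v · n / i = 2.133 × 0.31 / 0.01196 = 55.3 m/d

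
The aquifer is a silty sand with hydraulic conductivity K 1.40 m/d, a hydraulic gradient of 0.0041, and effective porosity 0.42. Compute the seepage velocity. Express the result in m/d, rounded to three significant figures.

0.0137 m/d

Specific discharge q = 1.40 × 0.0041 = 0.005740 m/d
Seepage velocity v = q / n = 0.005740 / 0.42 = 0.01367 m/d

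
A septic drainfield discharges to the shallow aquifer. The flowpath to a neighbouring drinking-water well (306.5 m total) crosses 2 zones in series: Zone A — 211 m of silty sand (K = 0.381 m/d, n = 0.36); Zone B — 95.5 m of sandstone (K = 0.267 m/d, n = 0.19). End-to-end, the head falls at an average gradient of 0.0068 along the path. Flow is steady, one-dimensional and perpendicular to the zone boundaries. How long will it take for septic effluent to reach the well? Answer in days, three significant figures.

Steady 1-D flow in series ⇒ the Darcy flux q is identical in every zone and the zone head losses add (resistances L/K in series).
Σ(L/K) = 211/0.381 + 95.5/0.267 = 553.8 + 357.7 = 911.5 d
K_eq = L_total / Σ(L/K) = 306.5 / 911.5 = 0.3363 m/d
q = K_eq · i = 0.3363 × 0.0068 = 0.002287 m/d (same in every zone)
Zone A: v = q/n = 0.002287/0.36 = 0.006352 m/d → t_A = 211/0.006352 = 33220 d
Zone B: v = q/n = 0.002287/0.19 = 0.01203 m/d → t_B = 95.5/0.01203 = 7935 d
Total t = 33220 + 7935 = 41150 d

41200 days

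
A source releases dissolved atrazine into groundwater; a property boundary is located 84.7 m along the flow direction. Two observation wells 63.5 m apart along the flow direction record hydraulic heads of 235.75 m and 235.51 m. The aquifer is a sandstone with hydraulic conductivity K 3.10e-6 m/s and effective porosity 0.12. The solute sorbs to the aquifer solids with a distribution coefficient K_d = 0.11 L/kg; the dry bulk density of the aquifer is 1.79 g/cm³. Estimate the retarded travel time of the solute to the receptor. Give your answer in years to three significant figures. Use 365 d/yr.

72.6 years

Hydraulic gradient i = (235.75 − 235.51) / 63.5 = 0.24 / 63.5 = 0.003780
K = 3.10e-6 m/s × 86400 s/d = 0.2678 m/d
Darcy flux q = K·i = 0.2678 × 0.003780 = 0.001012 m/d
Seepage velocity v = q / n = 0.001012 / 0.12 = 0.008436 m/d
Retardation R = 1 + ρ_b·K_d/n = 1 + 1.79×0.11/0.12 = 2.641
Contaminant velocity v_c = v/R = 0.008436/2.641 = 0.003194 m/d
t = L/v_c = 84.7/0.003194 = 26520 d
   = 26520/365 = 72.6 yr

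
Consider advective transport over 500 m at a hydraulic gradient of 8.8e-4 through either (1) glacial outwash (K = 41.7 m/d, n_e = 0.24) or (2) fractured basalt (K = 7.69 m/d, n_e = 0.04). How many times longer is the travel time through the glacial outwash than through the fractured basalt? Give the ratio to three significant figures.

Unit 1 (glacial outwash): v = 41.7×8.8e-4/0.24 = 0.1529 m/d, t = 500/0.1529 = 3270 d
Unit 2 (fractured basalt): v = 7.69×8.8e-4/0.04 = 0.1692 m/d, t = 500/0.1692 = 2955 d
t(glacial outwash) / t(fractured basalt) = 3270/2955 = 1.11

1.11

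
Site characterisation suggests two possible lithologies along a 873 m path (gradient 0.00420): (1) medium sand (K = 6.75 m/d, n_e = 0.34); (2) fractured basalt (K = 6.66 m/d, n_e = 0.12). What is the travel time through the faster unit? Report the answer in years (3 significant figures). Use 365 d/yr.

Unit 1 (medium sand): v = 6.75×0.0042/0.34 = 0.08338 m/d, t = 873/0.08338 = 10470 d
Unit 2 (fractured basalt): v = 6.66×0.0042/0.12 = 0.2331 m/d, t = 873/0.2331 = 3745 d
Faster: 3745 d / 365 = 10.3 yr

10.3 years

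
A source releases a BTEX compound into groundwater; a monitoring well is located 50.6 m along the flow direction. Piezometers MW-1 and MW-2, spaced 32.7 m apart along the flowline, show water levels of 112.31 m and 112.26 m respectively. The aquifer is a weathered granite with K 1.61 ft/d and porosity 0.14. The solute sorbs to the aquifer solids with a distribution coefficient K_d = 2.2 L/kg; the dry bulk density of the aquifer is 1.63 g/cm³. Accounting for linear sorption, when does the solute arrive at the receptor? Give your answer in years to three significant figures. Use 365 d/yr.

688 years

Hydraulic gradient i = (112.31 − 112.26) / 32.7 = 0.05 / 32.7 = 0.001529
K = 1.61 ft/d × 0.3048 = 0.4907 m/d
Darcy flux q = K·i = 0.4907 × 0.001529 = 7.503e-4 m/d
Seepage velocity v = q / n = 7.503e-4 / 0.14 = 0.005360 m/d
Retardation R = 1 + ρ_b·K_d/n = 1 + 1.63×2.2/0.14 = 26.61
Contaminant velocity v_c = v/R = 0.005360/26.61 = 2.014e-4 m/d
t = L/v_c = 50.6/2.014e-4 = 251300 d
   = 251300/365 = 688 yr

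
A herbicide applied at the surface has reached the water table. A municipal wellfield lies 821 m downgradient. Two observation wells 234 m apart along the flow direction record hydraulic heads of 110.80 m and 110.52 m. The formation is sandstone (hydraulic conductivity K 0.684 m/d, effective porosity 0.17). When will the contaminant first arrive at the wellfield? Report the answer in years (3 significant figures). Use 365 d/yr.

467 years

Hydraulic gradient i = (110.80 − 110.52) / 234 = 0.28 / 234 = 0.001197
Specific discharge q = 0.684 × 0.001197 = 8.185e-4 m/d
Seepage velocity v = q / n = 8.185e-4 / 0.17 = 0.004814 m/d
t = L / v = 821 / 0.004814 = 170500 d
   = 170500 / 365 = 467 yr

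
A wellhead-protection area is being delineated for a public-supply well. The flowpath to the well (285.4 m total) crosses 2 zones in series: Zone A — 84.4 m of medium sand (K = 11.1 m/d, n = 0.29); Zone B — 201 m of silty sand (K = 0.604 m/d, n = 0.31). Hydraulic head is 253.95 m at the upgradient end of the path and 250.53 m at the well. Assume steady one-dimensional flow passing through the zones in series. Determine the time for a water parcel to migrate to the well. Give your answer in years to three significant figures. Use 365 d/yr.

23.7 years

Total head drop ΔH = 253.95 − 250.53 = 3.42 m
Steady 1-D flow in series ⇒ the Darcy flux q is identical in every zone and the zone head losses add (resistances L/K in series).
Σ(L/K) = 84.4/11.1 + 201/0.604 = 7.604 + 332.8 = 340.4 d
q = ΔH / Σ(L/K) = 3.42 / 340.4 = 0.01005 m/d (same in every zone)
Zone A: v = q/n = 0.01005/0.29 = 0.03465 m/d → t_A = 84.4/0.03465 = 2436 d
Zone B: v = q/n = 0.01005/0.31 = 0.03241 m/d → t_B = 201/0.03241 = 6202 d
Total t = 2436 + 6202 = 8638 d
   = 8638 / 365 = 23.7 yr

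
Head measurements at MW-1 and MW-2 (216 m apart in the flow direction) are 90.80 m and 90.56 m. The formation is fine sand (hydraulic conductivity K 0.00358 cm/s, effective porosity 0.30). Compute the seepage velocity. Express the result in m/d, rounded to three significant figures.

0.0115 m/d

Hydraulic gradient i = (90.80 − 90.56) / 216 = 0.24 / 216 = 0.001111
K = 0.00358 cm/s × 864 = 3.093 m/d
Specific discharge q = 3.093 × 0.001111 = 0.003437 m/d
Average linear velocity = 0.003437 / 0.30 = 0.01146 m/d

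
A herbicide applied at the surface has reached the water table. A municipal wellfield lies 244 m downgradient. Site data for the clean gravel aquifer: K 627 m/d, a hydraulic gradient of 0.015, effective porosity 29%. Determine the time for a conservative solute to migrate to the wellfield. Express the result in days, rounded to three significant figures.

Specific discharge q = 627 × 0.015 = 9.405 m/d
Seepage velocity v = q / n = 9.405 / 0.29 = 32.43 m/d
t = L / v = 244 / 32.43 = 7.524 d

7.52 days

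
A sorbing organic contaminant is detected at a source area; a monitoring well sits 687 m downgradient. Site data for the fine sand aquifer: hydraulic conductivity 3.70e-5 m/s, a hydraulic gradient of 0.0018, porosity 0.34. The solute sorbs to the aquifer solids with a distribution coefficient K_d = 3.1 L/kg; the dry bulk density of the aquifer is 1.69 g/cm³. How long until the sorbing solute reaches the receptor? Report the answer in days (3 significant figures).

666000 days

K = 3.70e-5 m/s × 86400 s/d = 3.197 m/d
Darcy flux q = K·i = 3.197 × 0.0018 = 0.005754 m/d
Average linear velocity = 0.005754 / 0.34 = 0.01692 m/d
Retardation R = 1 + ρ_b·K_d/n = 1 + 1.69×3.1/0.34 = 16.41
Contaminant velocity v_c = v/R = 0.01692/16.41 = 0.001031 m/d
t = L/v_c = 687/0.001031 = 666100 d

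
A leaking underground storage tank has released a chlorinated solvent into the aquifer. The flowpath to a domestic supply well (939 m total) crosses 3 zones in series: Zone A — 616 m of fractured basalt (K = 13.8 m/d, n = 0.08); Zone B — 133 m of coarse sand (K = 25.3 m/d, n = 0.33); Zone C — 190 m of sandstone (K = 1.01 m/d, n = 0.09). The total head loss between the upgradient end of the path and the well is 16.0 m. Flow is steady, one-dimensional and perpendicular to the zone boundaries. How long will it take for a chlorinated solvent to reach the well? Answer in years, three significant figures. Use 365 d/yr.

Continuity: the same q passes through each zone, so ΔH = q·Σ(L_j/K_j) — the zones act as resistances in series.
Σ(L/K) = 616/13.8 + 133/25.3 + 190/1.01 = 44.64 + 5.257 + 188.1 = 238.0 d
q = ΔH / Σ(L/K) = 16.0 / 238.0 = 0.06722 m/d (same in every zone)
Zone A: v = q/n = 0.06722/0.08 = 0.8403 m/d → t_A = 616/0.8403 = 733.1 d
Zone B: v = q/n = 0.06722/0.33 = 0.2037 m/d → t_B = 133/0.2037 = 652.9 d
Zone C: v = q/n = 0.06722/0.09 = 0.7469 m/d → t_C = 190/0.7469 = 254.4 d
Total t = 733.1 + 652.9 + 254.4 = 1640 d
   = 1640 / 365 = 4.49 yr

4.49 years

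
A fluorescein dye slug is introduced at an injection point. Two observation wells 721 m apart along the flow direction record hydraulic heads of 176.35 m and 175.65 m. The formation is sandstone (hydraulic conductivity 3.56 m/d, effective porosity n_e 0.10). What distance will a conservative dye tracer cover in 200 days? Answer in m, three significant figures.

Hydraulic gradient i = (176.35 − 175.65) / 721 = 0.70 / 721 = 9.709e-4
q = Ki = 3.56 × 9.709e-4 = 0.003456 m/d
Seepage velocity v = q / n = 0.003456 / 0.10 = 0.03456 m/d
L = v × T = 0.03456 × 200 = 6.913 m

6.91 m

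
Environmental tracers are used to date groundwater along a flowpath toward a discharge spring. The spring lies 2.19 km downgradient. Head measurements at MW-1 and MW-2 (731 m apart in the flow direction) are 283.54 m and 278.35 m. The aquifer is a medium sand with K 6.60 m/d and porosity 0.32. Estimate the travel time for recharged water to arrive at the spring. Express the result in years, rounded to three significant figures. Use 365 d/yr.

41.0 years

Hydraulic gradient i = (283.54 − 278.35) / 731 = 5.19 / 731 = 0.007100
Specific discharge q = 6.60 × 0.007100 = 0.04686 m/d
Average linear velocity = 0.04686 / 0.32 = 0.1464 m/d
L = 2.19 km = 2190 m
t = L / v = 2190 / 0.1464 = 14960 d
   = 14960 / 365 = 41.0 yr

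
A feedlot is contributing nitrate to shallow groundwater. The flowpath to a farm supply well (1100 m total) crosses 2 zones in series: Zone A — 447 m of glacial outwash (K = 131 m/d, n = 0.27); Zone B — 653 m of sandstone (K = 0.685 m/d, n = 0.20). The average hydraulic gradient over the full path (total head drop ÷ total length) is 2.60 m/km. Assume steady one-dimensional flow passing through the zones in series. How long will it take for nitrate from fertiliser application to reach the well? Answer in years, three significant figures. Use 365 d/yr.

Continuity: the same q passes through each zone, so ΔH = q·Σ(L_j/K_j) — the zones act as resistances in series.
Σ(L/K) = 447/131 + 653/0.685 = 3.412 + 953.3 = 956.7 d
K_eq = L_total / Σ(L/K) = 1100 / 956.7 = 1.150 m/d
q = K_eq · i = 1.150 × 0.0026 = 0.002989 m/d (same in every zone)
Zone A: v = q/n = 0.002989/0.27 = 0.01107 m/d → t_A = 447/0.01107 = 40370 d
Zone B: v = q/n = 0.002989/0.20 = 0.01495 m/d → t_B = 653/0.01495 = 43690 d
Total t = 40370 + 43690 = 84060 d
   = 84060 / 365 = 230 yr

230 years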